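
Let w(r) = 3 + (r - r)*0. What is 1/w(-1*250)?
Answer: ⅓ ≈ 0.33333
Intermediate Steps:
w(r) = 3 (w(r) = 3 + 0*0 = 3 + 0 = 3)
1/w(-1*250) = 1/3 = ⅓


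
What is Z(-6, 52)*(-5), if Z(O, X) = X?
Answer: -260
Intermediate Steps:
Z(-6, 52)*(-5) = 52*(-5) = -260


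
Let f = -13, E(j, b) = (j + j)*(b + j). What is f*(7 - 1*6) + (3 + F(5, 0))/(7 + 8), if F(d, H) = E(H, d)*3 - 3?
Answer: -13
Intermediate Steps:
E(j, b) = 2*j*(b + j) (E(j, b) = (2*j)*(b + j) = 2*j*(b + j))
F(d, H) = -3 + 6*H*(H + d) (F(d, H) = (2*H*(d + H))*3 - 3 = (2*H*(H + d))*3 - 3 = 6*H*(H + d) - 3 = -3 + 6*H*(H + d))
f*(7 - 1*6) + (3 + F(5, 0))/(7 + 8) = -13*(7 - 1*6) + (3 + (-3 + 6*0*(0 + 5)))/(7 + 8) = -13*(7 - 6) + (3 + (-3 + 6*0*5))/15 = -13*1 + (3 + (-3 + 0))*(1/15) = -13 + (3 - 3)*(1/15) = -13 + 0*(1/15) = -13 + 0 = -13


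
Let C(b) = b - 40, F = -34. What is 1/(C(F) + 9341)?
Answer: 1/9267 ≈ 0.00010791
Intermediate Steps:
C(b) = -40 + b
1/(C(F) + 9341) = 1/((-40 - 34) + 9341) = 1/(-74 + 9341) = 1/9267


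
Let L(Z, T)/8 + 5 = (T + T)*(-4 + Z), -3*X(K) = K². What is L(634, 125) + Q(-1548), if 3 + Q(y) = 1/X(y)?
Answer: 1006413332975/798768 ≈ 1.2600e+6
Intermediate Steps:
X(K) = -K²/3
Q(y) = -3 - 3/y² (Q(y) = -3 + 1/(-y²/3) = -3 - 3/y²)
L(Z, T) = -40 + 16*T*(-4 + Z) (L(Z, T) = -40 + 8*((T + T)*(-4 + Z)) = -40 + 8*((2*T)*(-4 + Z)) = -40 + 8*(2*T*(-4 + Z)) = -40 + 16*T*(-4 + Z))
L(634, 125) + Q(-1548) = (-40 - 64*125 + 16*125*634) + (-3 - 3/(-1548)²) = (-40 - 8000 + 1268000) + (-3 - 3*1/2396304) = 1259960 + (-3 - 1/798768) = 1259960 - 2396305/798768 = 1006413332975/798768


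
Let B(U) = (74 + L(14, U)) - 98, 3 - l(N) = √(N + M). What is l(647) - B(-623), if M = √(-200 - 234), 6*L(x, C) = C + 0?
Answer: 785/6 - √(647 + I*√434) ≈ 105.39 - 0.40946*I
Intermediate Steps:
L(x, C) = C/6 (L(x, C) = (C + 0)/6 = C/6)
M = I*√434 (M = √(-434) = I*√434 ≈ 20.833*I)
l(N) = 3 - √(N + I*√434)
B(U) = -24 + U/6 (B(U) = (74 + U/6) - 98 = -24 + U/6)
l(647) - B(-623) = (3 - √(647 + I*√434)) - (-24 + (⅙)*(-623)) = (3 - √(647 + I*√434)) - (-24 - 623/6) = (3 - √(647 + I*√434)) - 1*(-767/6) = (3 - √(647 + I*√434)) + 767/6 = 785/6 - √(647 + I*√434)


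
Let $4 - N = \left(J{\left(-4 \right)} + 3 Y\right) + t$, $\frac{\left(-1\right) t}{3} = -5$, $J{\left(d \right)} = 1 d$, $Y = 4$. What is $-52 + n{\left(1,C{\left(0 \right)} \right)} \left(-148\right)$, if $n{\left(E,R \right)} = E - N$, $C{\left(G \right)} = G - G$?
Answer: $-3012$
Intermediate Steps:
$J{\left(d \right)} = d$
$t = 15$ ($t = \left(-3\right) \left(-5\right) = 15$)
$N = -19$ ($N = 4 - \left(\left(-4 + 3 \cdot 4\right) + 15\right) = 4 - \left(\left(-4 + 12\right) + 15\right) = 4 - \left(8 + 15\right) = 4 - 23 = -19$)
$C{\left(G \right)} = 0$
$n{\left(E,R \right)} = 19 + E$ ($n{\left(E,R \right)} = E - -19 = E + 19 = 19 + E$)
$-52 + n{\left(1,C{\left(0 \right)} \right)} \left(-148\right) = -52 + \left(19 + 1\right) \left(-148\right) = -52 + 20 \left(-148\right) = -52 - 2960 = -3012$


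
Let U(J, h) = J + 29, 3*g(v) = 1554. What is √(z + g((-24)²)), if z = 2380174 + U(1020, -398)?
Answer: √2381741 ≈ 1543.3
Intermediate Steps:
g(v) = 518 (g(v) = (⅓)*1554 = 518)
U(J, h) = 29 + J
z = 2381223 (z = 2380174 + (29 + 1020) = 2380174 + 1049 = 2381223)
√(z + g((-24)²)) = √(2381223 + 518) = √2381741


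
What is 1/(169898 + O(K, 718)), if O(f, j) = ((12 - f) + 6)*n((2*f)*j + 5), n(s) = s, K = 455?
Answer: -1/285359347 ≈ -3.5044e-9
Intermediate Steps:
O(f, j) = (5 + 2*f*j)*(18 - f) (O(f, j) = ((12 - f) + 6)*((2*f)*j + 5) = (18 - f)*(2*f*j + 5) = (18 - f)*(5 + 2*f*j) = (5 + 2*f*j)*(18 - f))
1/(169898 + O(K, 718)) = 1/(169898 - (-18 + 455)*(5 + 2*455*718)) = 1/(169898 - 1*437*(5 + 653380)) = 1/(169898 - 1*437*653385) = 1/(169898 - 285529245) = 1/(-285359347) = -1/285359347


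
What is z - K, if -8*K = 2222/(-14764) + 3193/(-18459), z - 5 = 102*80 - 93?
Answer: 8799361812013/1090114704 ≈ 8072.0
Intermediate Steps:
z = 8072 (z = 5 + (102*80 - 93) = 5 + (8160 - 93) = 5 + 8067 = 8072)
K = 44078675/1090114704 (K = -(2222/(-14764) + 3193/(-18459))/8 = -(2222*(-1/14764) + 3193*(-1/18459))/8 = -(-1111/7382 - 3193/18459)/8 = -⅛*(-44078675/136264338) = 44078675/1090114704 ≈ 0.040435)
z - K = 8072 - 1*44078675/1090114704 = 8072 - 44078675/1090114704 = 8799361812013/1090114704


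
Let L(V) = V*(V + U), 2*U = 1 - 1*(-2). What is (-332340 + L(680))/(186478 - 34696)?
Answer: 65540/75891 ≈ 0.86361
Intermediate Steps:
U = 3/2 (U = (1 - 1*(-2))/2 = (1 + 2)/2 = (½)*3 = 3/2 ≈ 1.5000)
L(V) = V*(3/2 + V) (L(V) = V*(V + 3/2) = V*(3/2 + V))
(-332340 + L(680))/(186478 - 34696) = (-332340 + (½)*680*(3 + 2*680))/(186478 - 34696) = (-332340 + (½)*680*(3 + 1360))/151782 = (-332340 + (½)*680*1363)*(1/151782) = (-332340 + 463420)*(1/151782) = 131080*(1/151782) = 65540/75891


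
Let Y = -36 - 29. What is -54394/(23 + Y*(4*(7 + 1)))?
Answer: 54394/2057 ≈ 26.443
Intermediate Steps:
Y = -65
-54394/(23 + Y*(4*(7 + 1))) = -54394/(23 - 260*(7 + 1)) = -54394/(23 - 260*8) = -54394/(23 - 65*32) = -54394/(23 - 2080) = -54394/(-2057) = -54394*(-1/2057) = 54394/2057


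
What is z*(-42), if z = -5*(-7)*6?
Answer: -8820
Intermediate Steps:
z = 210 (z = 35*6 = 210)
z*(-42) = 210*(-42) = -8820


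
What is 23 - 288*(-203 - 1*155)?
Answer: 103127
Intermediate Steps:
23 - 288*(-203 - 1*155) = 23 - 288*(-203 - 155) = 23 - 288*(-358) = 23 + 103104 = 103127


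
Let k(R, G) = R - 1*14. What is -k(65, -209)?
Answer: -51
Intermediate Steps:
k(R, G) = -14 + R (k(R, G) = R - 14 = -14 + R)
-k(65, -209) = -(-14 + 65) = -1*51 = -51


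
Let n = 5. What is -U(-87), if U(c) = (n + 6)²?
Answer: -121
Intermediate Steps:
U(c) = 121 (U(c) = (5 + 6)² = 11² = 121)
-U(-87) = -1*121 = -121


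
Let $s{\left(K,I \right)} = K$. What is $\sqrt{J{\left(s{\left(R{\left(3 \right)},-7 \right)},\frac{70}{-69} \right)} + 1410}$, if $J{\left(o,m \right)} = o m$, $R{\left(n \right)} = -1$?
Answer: $\frac{4 \sqrt{419865}}{69} \approx 37.563$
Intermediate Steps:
$J{\left(o,m \right)} = m o$
$\sqrt{J{\left(s{\left(R{\left(3 \right)},-7 \right)},\frac{70}{-69} \right)} + 1410} = \sqrt{\frac{70}{-69} \left(-1\right) + 1410} = \sqrt{70 \left(- \frac{1}{69}\right) \left(-1\right) + 1410} = \sqrt{\left(- \frac{70}{69}\right) \left(-1\right) + 1410} = \sqrt{\frac{70}{69} + 1410} = \sqrt{\frac{97360}{69}} = \frac{4 \sqrt{419865}}{69}$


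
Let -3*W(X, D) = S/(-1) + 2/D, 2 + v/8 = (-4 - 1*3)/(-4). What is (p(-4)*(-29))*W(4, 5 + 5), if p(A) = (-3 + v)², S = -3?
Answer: 2320/3 ≈ 773.33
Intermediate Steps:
v = -2 (v = -16 + 8*((-4 - 1*3)/(-4)) = -16 + 8*((-4 - 3)*(-¼)) = -16 + 8*(-7*(-¼)) = -16 + 8*(7/4) = -16 + 14 = -2)
p(A) = 25 (p(A) = (-3 - 2)² = (-5)² = 25)
W(X, D) = -1 - 2/(3*D) (W(X, D) = -(-3/(-1) + 2/D)/3 = -(-3*(-1) + 2/D)/3 = -(3 + 2/D)/3 = -1 - 2/(3*D))
(p(-4)*(-29))*W(4, 5 + 5) = (25*(-29))*((-⅔ - (5 + 5))/(5 + 5)) = -725*(-⅔ - 1*10)/10 = -145*(-⅔ - 10)/2 = -145*(-32)/(2*3) = -725*(-16/15) = 2320/3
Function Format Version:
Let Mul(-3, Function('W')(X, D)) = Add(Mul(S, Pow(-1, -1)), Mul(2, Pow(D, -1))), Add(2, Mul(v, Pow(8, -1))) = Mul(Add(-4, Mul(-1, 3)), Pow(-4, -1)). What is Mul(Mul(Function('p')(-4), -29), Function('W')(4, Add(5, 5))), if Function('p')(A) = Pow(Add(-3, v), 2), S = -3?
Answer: Rational(2320, 3) ≈ 773.33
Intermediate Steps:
v = -2 (v = Add(-16, Mul(8, Mul(Add(-4, Mul(-1, 3)), Pow(-4, -1)))) = Add(-16, Mul(8, Mul(Add(-4, -3), Rational(-1, 4)))) = Add(-16, Mul(8, Mul(-7, Rational(-1, 4)))) = Add(-16, Mul(8, Rational(7, 4))) = Add(-16, 14) = -2)
Function('p')(A) = 25 (Function('p')(A) = Pow(Add(-3, -2), 2) = Pow(-5, 2) = 25)
Function('W')(X, D) = Add(-1, Mul(Rational(-2, 3), Pow(D, -1))) (Function('W')(X, D) = Mul(Rational(-1, 3), Add(Mul(-3, Pow(-1, -1)), Mul(2, Pow(D, -1)))) = Mul(Rational(-1, 3), Add(Mul(-3, -1), Mul(2, Pow(D, -1)))) = Mul(Rational(-1, 3), Add(3, Mul(2, Pow(D, -1)))) = Add(-1, Mul(Rational(-2, 3), Pow(D, -1))))
Mul(Mul(Function('p')(-4), -29), Function('W')(4, Add(5, 5))) = Mul(Mul(25, -29), Mul(Pow(Add(5, 5), -1), Add(Rational(-2, 3), Mul(-1, Add(5, 5))))) = Mul(-725, Mul(Pow(10, -1), Add(Rational(-2, 3), Mul(-1, 10)))) = Mul(-725, Mul(Rational(1, 10), Add(Rational(-2, 3), -10))) = Mul(-725, Mul(Rational(1, 10), Rational(-32, 3))) = Mul(-725, Rational(-16, 15)) = Rational(2320, 3)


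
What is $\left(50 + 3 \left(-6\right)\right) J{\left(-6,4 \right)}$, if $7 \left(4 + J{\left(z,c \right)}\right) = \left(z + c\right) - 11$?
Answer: $- \frac{1312}{7} \approx -187.43$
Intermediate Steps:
$J{\left(z,c \right)} = - \frac{39}{7} + \frac{c}{7} + \frac{z}{7}$ ($J{\left(z,c \right)} = -4 + \frac{\left(z + c\right) - 11}{7} = -4 + \frac{\left(c + z\right) - 11}{7} = -4 + \frac{-11 + c + z}{7} = -4 + \left(- \frac{11}{7} + \frac{c}{7} + \frac{z}{7}\right) = - \frac{39}{7} + \frac{c}{7} + \frac{z}{7}$)
$\left(50 + 3 \left(-6\right)\right) J{\left(-6,4 \right)} = \left(50 + 3 \left(-6\right)\right) \left(- \frac{39}{7} + \frac{1}{7} \cdot 4 + \frac{1}{7} \left(-6\right)\right) = \left(50 - 18\right) \left(- \frac{39}{7} + \frac{4}{7} - \frac{6}{7}\right) = 32 \left(- \frac{41}{7}\right) = - \frac{1312}{7}$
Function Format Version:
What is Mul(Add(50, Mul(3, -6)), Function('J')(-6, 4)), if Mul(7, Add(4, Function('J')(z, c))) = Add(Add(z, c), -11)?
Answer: Rational(-1312, 7) ≈ -187.43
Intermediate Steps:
Function('J')(z, c) = Add(Rational(-39, 7), Mul(Rational(1, 7), c), Mul(Rational(1, 7), z)) (Function('J')(z, c) = Add(-4, Mul(Rational(1, 7), Add(Add(z, c), -11))) = Add(-4, Mul(Rational(1, 7), Add(Add(c, z), -11))) = Add(-4, Mul(Rational(1, 7), Add(-11, c, z))) = Add(-4, Add(Rational(-11, 7), Mul(Rational(1, 7), c), Mul(Rational(1, 7), z))) = Add(Rational(-39, 7), Mul(Rational(1, 7), c), Mul(Rational(1, 7), z)))
Mul(Add(50, Mul(3, -6)), Function('J')(-6, 4)) = Mul(Add(50, Mul(3, -6)), Add(Rational(-39, 7), Mul(Rational(1, 7), 4), Mul(Rational(1, 7), -6))) = Mul(Add(50, -18), Add(Rational(-39, 7), Rational(4, 7), Rational(-6, 7))) = Mul(32, Rational(-41, 7)) = Rational(-1312, 7)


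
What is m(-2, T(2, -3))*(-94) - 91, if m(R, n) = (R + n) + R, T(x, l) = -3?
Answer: 567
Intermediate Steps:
m(R, n) = n + 2*R
m(-2, T(2, -3))*(-94) - 91 = (-3 + 2*(-2))*(-94) - 91 = (-3 - 4)*(-94) - 91 = -7*(-94) - 91 = 658 - 91 = 567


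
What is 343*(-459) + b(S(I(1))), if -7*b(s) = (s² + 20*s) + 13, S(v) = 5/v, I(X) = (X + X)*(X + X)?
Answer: -17633577/112 ≈ -1.5744e+5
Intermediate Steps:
I(X) = 4*X² (I(X) = (2*X)*(2*X) = 4*X²)
b(s) = -13/7 - 20*s/7 - s²/7 (b(s) = -((s² + 20*s) + 13)/7 = -(13 + s² + 20*s)/7 = -13/7 - 20*s/7 - s²/7)
343*(-459) + b(S(I(1))) = 343*(-459) + (-13/7 - 100/(7*(4*1²)) - (5/((4*1²)))²/7) = -157437 + (-13/7 - 100/(7*(4*1)) - (5/((4*1)))²/7) = -157437 + (-13/7 - 100/(7*4) - (5/4)²/7) = -157437 + (-13/7 - 100/(7*4) - (5*(¼))²/7) = -157437 + (-13/7 - 20/7*5/4 - (5/4)²/7) = -157437 + (-13/7 - 25/7 - ⅐*25/16) = -157437 + (-13/7 - 25/7 - 25/112) = -157437 - 633/112 = -17633577/112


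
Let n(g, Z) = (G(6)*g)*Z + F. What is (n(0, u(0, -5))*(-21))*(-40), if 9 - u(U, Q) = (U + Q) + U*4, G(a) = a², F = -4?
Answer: -3360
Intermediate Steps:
u(U, Q) = 9 - Q - 5*U (u(U, Q) = 9 - ((U + Q) + U*4) = 9 - ((Q + U) + 4*U) = 9 - (Q + 5*U) = 9 + (-Q - 5*U) = 9 - Q - 5*U)
n(g, Z) = -4 + 36*Z*g (n(g, Z) = (6²*g)*Z - 4 = (36*g)*Z - 4 = 36*Z*g - 4 = -4 + 36*Z*g)
(n(0, u(0, -5))*(-21))*(-40) = ((-4 + 36*(9 - 1*(-5) - 5*0)*0)*(-21))*(-40) = ((-4 + 36*(9 + 5 + 0)*0)*(-21))*(-40) = ((-4 + 36*14*0)*(-21))*(-40) = ((-4 + 0)*(-21))*(-40) = -4*(-21)*(-40) = 84*(-40) = -3360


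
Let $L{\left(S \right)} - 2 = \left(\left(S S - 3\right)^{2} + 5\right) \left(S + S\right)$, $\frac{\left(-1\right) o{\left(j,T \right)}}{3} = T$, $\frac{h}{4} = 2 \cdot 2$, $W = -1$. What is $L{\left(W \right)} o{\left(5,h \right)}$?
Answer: $768$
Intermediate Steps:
$h = 16$ ($h = 4 \cdot 2 \cdot 2 = 4 \cdot 4 = 16$)
$o{\left(j,T \right)} = - 3 T$
$L{\left(S \right)} = 2 + 2 S \left(5 + \left(-3 + S^{2}\right)^{2}\right)$ ($L{\left(S \right)} = 2 + \left(\left(S S - 3\right)^{2} + 5\right) \left(S + S\right) = 2 + \left(\left(S^{2} - 3\right)^{2} + 5\right) 2 S = 2 + \left(\left(-3 + S^{2}\right)^{2} + 5\right) 2 S = 2 + \left(5 + \left(-3 + S^{2}\right)^{2}\right) 2 S = 2 + 2 S \left(5 + \left(-3 + S^{2}\right)^{2}\right)$)
$L{\left(W \right)} o{\left(5,h \right)} = \left(2 + 10 \left(-1\right) + 2 \left(-1\right) \left(-3 + \left(-1\right)^{2}\right)^{2}\right) \left(\left(-3\right) 16\right) = \left(2 - 10 + 2 \left(-1\right) \left(-3 + 1\right)^{2}\right) \left(-48\right) = \left(2 - 10 + 2 \left(-1\right) \left(-2\right)^{2}\right) \left(-48\right) = \left(2 - 10 + 2 \left(-1\right) 4\right) \left(-48\right) = \left(2 - 10 - 8\right) \left(-48\right) = \left(-16\right) \left(-48\right) = 768$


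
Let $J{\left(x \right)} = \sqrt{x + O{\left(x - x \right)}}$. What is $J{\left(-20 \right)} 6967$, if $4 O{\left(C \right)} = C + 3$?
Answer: $\frac{6967 i \sqrt{77}}{2} \approx 30568.0 i$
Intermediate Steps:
$O{\left(C \right)} = \frac{3}{4} + \frac{C}{4}$ ($O{\left(C \right)} = \frac{C + 3}{4} = \frac{3 + C}{4} = \frac{3}{4} + \frac{C}{4}$)
$J{\left(x \right)} = \sqrt{\frac{3}{4} + x}$ ($J{\left(x \right)} = \sqrt{x + \left(\frac{3}{4} + \frac{x - x}{4}\right)} = \sqrt{x + \left(\frac{3}{4} + \frac{1}{4} \cdot 0\right)} = \sqrt{x + \left(\frac{3}{4} + 0\right)} = \sqrt{x + \frac{3}{4}} = \sqrt{\frac{3}{4} + x}$)
$J{\left(-20 \right)} 6967 = \frac{\sqrt{3 + 4 \left(-20\right)}}{2} \cdot 6967 = \frac{\sqrt{3 - 80}}{2} \cdot 6967 = \frac{\sqrt{-77}}{2} \cdot 6967 = \frac{i \sqrt{77}}{2} \cdot 6967 = \frac{6967 i \sqrt{77}}{2}$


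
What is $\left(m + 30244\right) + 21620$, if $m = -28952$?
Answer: $22912$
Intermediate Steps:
$\left(m + 30244\right) + 21620 = \left(-28952 + 30244\right) + 21620 = 1292 + 21620 = 22912$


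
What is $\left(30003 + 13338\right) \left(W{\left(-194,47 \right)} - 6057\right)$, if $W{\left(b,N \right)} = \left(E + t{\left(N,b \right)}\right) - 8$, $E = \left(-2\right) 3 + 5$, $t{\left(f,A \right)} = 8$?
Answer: $-262559778$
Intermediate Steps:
$E = -1$ ($E = -6 + 5 = -1$)
$W{\left(b,N \right)} = -1$ ($W{\left(b,N \right)} = \left(-1 + 8\right) - 8 = 7 - 8 = -1$)
$\left(30003 + 13338\right) \left(W{\left(-194,47 \right)} - 6057\right) = \left(30003 + 13338\right) \left(-1 - 6057\right) = 43341 \left(-6058\right) = -262559778$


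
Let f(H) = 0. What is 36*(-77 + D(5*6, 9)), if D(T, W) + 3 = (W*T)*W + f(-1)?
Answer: 84600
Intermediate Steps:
D(T, W) = -3 + T*W² (D(T, W) = -3 + ((W*T)*W + 0) = -3 + ((T*W)*W + 0) = -3 + (T*W² + 0) = -3 + T*W²)
36*(-77 + D(5*6, 9)) = 36*(-77 + (-3 + (5*6)*9²)) = 36*(-77 + (-3 + 30*81)) = 36*(-77 + (-3 + 2430)) = 36*(-77 + 2427) = 36*2350 = 84600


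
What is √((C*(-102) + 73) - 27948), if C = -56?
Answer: I*√22163 ≈ 148.87*I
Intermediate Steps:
√((C*(-102) + 73) - 27948) = √((-56*(-102) + 73) - 27948) = √((5712 + 73) - 27948) = √(5785 - 27948) = √(-22163) = I*√22163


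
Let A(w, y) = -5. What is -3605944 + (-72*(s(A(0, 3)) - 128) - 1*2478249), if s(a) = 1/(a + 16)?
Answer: -66824819/11 ≈ -6.0750e+6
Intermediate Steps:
s(a) = 1/(16 + a)
-3605944 + (-72*(s(A(0, 3)) - 128) - 1*2478249) = -3605944 + (-72*(1/(16 - 5) - 128) - 1*2478249) = -3605944 + (-72*(1/11 - 128) - 2478249) = -3605944 + (-72*(-1407/11) - 2478249) = -3605944 + (101304/11 - 2478249) = -3605944 - 27159435/11 = -66824819/11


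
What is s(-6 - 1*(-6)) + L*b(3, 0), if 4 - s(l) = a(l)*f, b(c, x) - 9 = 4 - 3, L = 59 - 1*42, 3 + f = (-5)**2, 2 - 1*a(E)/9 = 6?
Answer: 966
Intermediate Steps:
a(E) = -36 (a(E) = 18 - 9*6 = 18 - 54 = -36)
f = 22 (f = -3 + (-5)**2 = -3 + 25 = 22)
L = 17 (L = 59 - 42 = 17)
b(c, x) = 10 (b(c, x) = 9 + (4 - 3) = 9 + 1 = 10)
s(l) = 796 (s(l) = 4 - (-36)*22 = 4 - 1*(-792) = 4 + 792 = 796)
s(-6 - 1*(-6)) + L*b(3, 0) = 796 + 17*10 = 796 + 170 = 966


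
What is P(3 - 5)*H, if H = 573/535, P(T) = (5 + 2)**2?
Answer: 28077/535 ≈ 52.480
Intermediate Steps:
P(T) = 49 (P(T) = 7**2 = 49)
H = 573/535 (H = 573*(1/535) = 573/535 ≈ 1.0710)
P(3 - 5)*H = 49*(573/535) = 28077/535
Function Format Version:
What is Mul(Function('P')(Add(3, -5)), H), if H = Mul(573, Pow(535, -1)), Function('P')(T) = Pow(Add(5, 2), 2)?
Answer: Rational(28077, 535) ≈ 52.480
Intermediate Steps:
Function('P')(T) = 49 (Function('P')(T) = Pow(7, 2) = 49)
H = Rational(573, 535) (H = Mul(573, Rational(1, 535)) = Rational(573, 535) ≈ 1.0710)
Mul(Function('P')(Add(3, -5)), H) = Mul(49, Rational(573, 535)) = Rational(28077, 535)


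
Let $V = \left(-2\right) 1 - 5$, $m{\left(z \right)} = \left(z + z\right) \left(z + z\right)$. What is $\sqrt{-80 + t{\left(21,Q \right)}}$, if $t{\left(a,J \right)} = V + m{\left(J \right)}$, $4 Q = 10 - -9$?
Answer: $\frac{\sqrt{13}}{2} \approx 1.8028$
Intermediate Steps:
$Q = \frac{19}{4}$ ($Q = \frac{10 - -9}{4} = \frac{10 + 9}{4} = \frac{1}{4} \cdot 19 = \frac{19}{4} \approx 4.75$)
$m{\left(z \right)} = 4 z^{2}$ ($m{\left(z \right)} = 2 z 2 z = 4 z^{2}$)
$V = -7$ ($V = -2 - 5 = -7$)
$t{\left(a,J \right)} = -7 + 4 J^{2}$
$\sqrt{-80 + t{\left(21,Q \right)}} = \sqrt{-80 - \left(7 - 4 \left(\frac{19}{4}\right)^{2}\right)} = \sqrt{-80 + \left(-7 + 4 \cdot \frac{361}{16}\right)} = \sqrt{-80 + \left(-7 + \frac{361}{4}\right)} = \sqrt{-80 + \frac{333}{4}} = \sqrt{\frac{13}{4}} = \frac{\sqrt{13}}{2}$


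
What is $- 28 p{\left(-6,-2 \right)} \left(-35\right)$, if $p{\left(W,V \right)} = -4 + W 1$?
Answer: $-9800$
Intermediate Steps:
$p{\left(W,V \right)} = -4 + W$
$- 28 p{\left(-6,-2 \right)} \left(-35\right) = - 28 \left(-4 - 6\right) \left(-35\right) = \left(-28\right) \left(-10\right) \left(-35\right) = 280 \left(-35\right) = -9800$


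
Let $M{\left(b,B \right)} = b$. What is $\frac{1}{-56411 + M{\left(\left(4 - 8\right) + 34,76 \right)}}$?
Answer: $- \frac{1}{56381} \approx -1.7736 \cdot 10^{-5}$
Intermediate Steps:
$\frac{1}{-56411 + M{\left(\left(4 - 8\right) + 34,76 \right)}} = \frac{1}{-56411 + \left(\left(4 - 8\right) + 34\right)} = \frac{1}{-56411 + \left(-4 + 34\right)} = \frac{1}{-56411 + 30} = \frac{1}{-56381} = - \frac{1}{56381}$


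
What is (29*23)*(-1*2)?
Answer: -1334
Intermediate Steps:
(29*23)*(-1*2) = 667*(-2) = -1334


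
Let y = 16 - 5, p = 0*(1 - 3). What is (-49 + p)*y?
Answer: -539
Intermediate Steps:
p = 0 (p = 0*(-2) = 0)
y = 11
(-49 + p)*y = (-49 + 0)*11 = -49*11 = -539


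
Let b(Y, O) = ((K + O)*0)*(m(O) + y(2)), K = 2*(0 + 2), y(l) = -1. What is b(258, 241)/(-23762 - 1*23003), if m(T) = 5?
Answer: 0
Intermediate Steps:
K = 4 (K = 2*2 = 4)
b(Y, O) = 0 (b(Y, O) = ((4 + O)*0)*(5 - 1) = 0*4 = 0)
b(258, 241)/(-23762 - 1*23003) = 0/(-23762 - 1*23003) = 0/(-23762 - 23003) = 0/(-46765) = 0*(-1/46765) = 0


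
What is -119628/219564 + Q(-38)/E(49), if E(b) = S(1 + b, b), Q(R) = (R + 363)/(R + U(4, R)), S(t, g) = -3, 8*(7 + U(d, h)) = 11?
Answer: 4126073/2128551 ≈ 1.9384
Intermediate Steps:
U(d, h) = -45/8 (U(d, h) = -7 + (⅛)*11 = -7 + 11/8 = -45/8)
Q(R) = (363 + R)/(-45/8 + R) (Q(R) = (R + 363)/(R - 45/8) = (363 + R)/(-45/8 + R))
E(b) = -3
-119628/219564 + Q(-38)/E(49) = -119628/219564 + (8*(363 - 38)/(-45 + 8*(-38)))/(-3) = -119628*1/219564 + (8*325/(-45 - 304))*(-⅓) = -3323/6099 + (8*325/(-349))*(-⅓) = -3323/6099 + (8*(-1/349)*325)*(-⅓) = -3323/6099 - 2600/349*(-⅓) = -3323/6099 + 2600/1047 = 4126073/2128551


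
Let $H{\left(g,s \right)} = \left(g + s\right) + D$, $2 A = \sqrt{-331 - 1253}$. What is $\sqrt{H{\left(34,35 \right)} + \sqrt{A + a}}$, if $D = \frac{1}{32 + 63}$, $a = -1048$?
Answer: $\frac{\sqrt{622820 + 9025 \sqrt{2} \sqrt{-524 + 3 i \sqrt{11}}}}{95} \approx 8.5388 + 1.8957 i$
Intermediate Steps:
$A = 6 i \sqrt{11}$ ($A = \frac{\sqrt{-331 - 1253}}{2} = \frac{\sqrt{-1584}}{2} = \frac{12 i \sqrt{11}}{2} = 6 i \sqrt{11} \approx 19.9 i$)
$D = \frac{1}{95} \approx 0.010526$
$H{\left(g,s \right)} = \frac{1}{95} + g + s$ ($H{\left(g,s \right)} = \left(g + s\right) + \frac{1}{95} = \frac{1}{95} + g + s$)
$\sqrt{H{\left(34,35 \right)} + \sqrt{A + a}} = \sqrt{\left(\frac{1}{95} + 34 + 35\right) + \sqrt{6 i \sqrt{11} - 1048}} = \sqrt{\frac{6556}{95} + \sqrt{-1048 + 6 i \sqrt{11}}}$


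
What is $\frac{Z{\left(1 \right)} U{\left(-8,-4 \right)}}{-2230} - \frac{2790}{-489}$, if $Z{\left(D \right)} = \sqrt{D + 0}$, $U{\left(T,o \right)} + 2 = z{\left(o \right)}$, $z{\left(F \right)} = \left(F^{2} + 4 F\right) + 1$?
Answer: $\frac{2074063}{363490} \approx 5.706$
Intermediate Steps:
$z{\left(F \right)} = 1 + F^{2} + 4 F$
$U{\left(T,o \right)} = -1 + o^{2} + 4 o$ ($U{\left(T,o \right)} = -2 + \left(1 + o^{2} + 4 o\right) = -1 + o^{2} + 4 o$)
$Z{\left(D \right)} = \sqrt{D}$
$\frac{Z{\left(1 \right)} U{\left(-8,-4 \right)}}{-2230} - \frac{2790}{-489} = \frac{\sqrt{1} \left(-1 + \left(-4\right)^{2} + 4 \left(-4\right)\right)}{-2230} - \frac{2790}{-489} = 1 \left(-1 + 16 - 16\right) \left(- \frac{1}{2230}\right) - - \frac{930}{163} = 1 \left(-1\right) \left(- \frac{1}{2230}\right) + \frac{930}{163} = \left(-1\right) \left(- \frac{1}{2230}\right) + \frac{930}{163} = \frac{1}{2230} + \frac{930}{163} = \frac{2074063}{363490}$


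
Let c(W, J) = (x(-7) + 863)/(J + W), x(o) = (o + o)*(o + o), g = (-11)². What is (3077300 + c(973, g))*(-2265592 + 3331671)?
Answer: 3589026656907461/1094 ≈ 3.2806e+12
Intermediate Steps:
g = 121
x(o) = 4*o² (x(o) = (2*o)*(2*o) = 4*o²)
c(W, J) = 1059/(J + W) (c(W, J) = (4*(-7)² + 863)/(J + W) = (4*49 + 863)/(J + W) = (196 + 863)/(J + W) = 1059/(J + W))
(3077300 + c(973, g))*(-2265592 + 3331671) = (3077300 + 1059/(121 + 973))*(-2265592 + 3331671) = (3077300 + 1059/1094)*1066079 = (3366567259/1094)*1066079 = 3589026656907461/1094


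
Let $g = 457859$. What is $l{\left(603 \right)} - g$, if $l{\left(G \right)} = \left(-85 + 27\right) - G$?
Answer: $-458520$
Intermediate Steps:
$l{\left(G \right)} = -58 - G$
$l{\left(603 \right)} - g = \left(-58 - 603\right) - 457859 = -661 - 457859 = -458520$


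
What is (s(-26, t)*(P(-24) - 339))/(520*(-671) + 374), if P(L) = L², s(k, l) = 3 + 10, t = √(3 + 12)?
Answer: -1027/116182 ≈ -0.0088396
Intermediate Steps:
t = √15 ≈ 3.8730
s(k, l) = 13
(s(-26, t)*(P(-24) - 339))/(520*(-671) + 374) = (13*((-24)² - 339))/(520*(-671) + 374) = (13*(576 - 339))/(-348920 + 374) = (13*237)/(-348546) = 3081*(-1/348546) = -1027/116182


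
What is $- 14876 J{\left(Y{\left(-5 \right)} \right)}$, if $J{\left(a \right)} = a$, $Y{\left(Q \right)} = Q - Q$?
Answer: $0$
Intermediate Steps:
$Y{\left(Q \right)} = 0$
$- 14876 J{\left(Y{\left(-5 \right)} \right)} = \left(-14876\right) 0 = 0$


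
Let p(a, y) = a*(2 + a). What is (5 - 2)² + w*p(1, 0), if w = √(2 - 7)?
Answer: 9 + 3*I*√5 ≈ 9.0 + 6.7082*I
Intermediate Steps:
w = I*√5 (w = √(-5) = I*√5 ≈ 2.2361*I)
(5 - 2)² + w*p(1, 0) = (5 - 2)² + (I*√5)*(1*(2 + 1)) = 3² + (I*√5)*(1*3) = 9 + (I*√5)*3 = 9 + 3*I*√5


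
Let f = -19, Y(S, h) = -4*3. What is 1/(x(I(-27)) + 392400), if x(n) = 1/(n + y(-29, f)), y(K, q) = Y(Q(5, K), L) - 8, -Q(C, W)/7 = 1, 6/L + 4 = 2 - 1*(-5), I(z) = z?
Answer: 47/18442799 ≈ 2.5484e-6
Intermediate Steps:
L = 2 (L = 6/(-4 + (2 - 1*(-5))) = 6/(-4 + (2 + 5)) = 6/(-4 + 7) = 6/3 = 6*(⅓) = 2)
Q(C, W) = -7 (Q(C, W) = -7*1 = -7)
Y(S, h) = -12
y(K, q) = -20 (y(K, q) = -12 - 8 = -20)
x(n) = 1/(-20 + n) (x(n) = 1/(n - 20) = 1/(-20 + n))
1/(x(I(-27)) + 392400) = 1/(1/(-20 - 27) + 392400) = 1/(1/(-47) + 392400) = 1/(-1/47 + 392400) = 1/(18442799/47) = 47/18442799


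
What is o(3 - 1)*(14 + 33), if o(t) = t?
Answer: 94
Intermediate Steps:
o(3 - 1)*(14 + 33) = (3 - 1)*(14 + 33) = 2*47 = 94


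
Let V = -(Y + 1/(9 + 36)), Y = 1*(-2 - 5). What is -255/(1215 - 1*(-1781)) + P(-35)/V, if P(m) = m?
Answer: -2399385/470372 ≈ -5.1010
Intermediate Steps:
Y = -7 (Y = 1*(-7) = -7)
V = 314/45 (V = -(-7 + 1/(9 + 36)) = -(-7 + 1/45) = -1*(-314/45) = 314/45 ≈ 6.9778)
-255/(1215 - 1*(-1781)) + P(-35)/V = -255/(1215 - 1*(-1781)) - 35/314/45 = -255/(1215 + 1781) - 35*45/314 = -255/2996 - 1575/314 = -2399385/470372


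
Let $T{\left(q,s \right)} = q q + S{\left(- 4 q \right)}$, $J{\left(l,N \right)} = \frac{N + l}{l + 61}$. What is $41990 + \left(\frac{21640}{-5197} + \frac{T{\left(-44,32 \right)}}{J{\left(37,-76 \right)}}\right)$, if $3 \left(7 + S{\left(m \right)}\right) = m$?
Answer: $\frac{22492453952}{608049} \approx 36991.0$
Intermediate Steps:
$S{\left(m \right)} = -7 + \frac{m}{3}$
$J{\left(l,N \right)} = \frac{N + l}{61 + l}$
$T{\left(q,s \right)} = -7 + q^{2} - \frac{4 q}{3}$ ($T{\left(q,s \right)} = q q + \left(-7 + \frac{\left(-4\right) q}{3}\right) = q^{2} - \left(7 + \frac{4 q}{3}\right) = -7 + q^{2} - \frac{4 q}{3}$)
$41990 + \left(\frac{21640}{-5197} + \frac{T{\left(-44,32 \right)}}{J{\left(37,-76 \right)}}\right) = 41990 + \left(\frac{21640}{-5197} + \frac{-7 + \left(-44\right)^{2} - - \frac{176}{3}}{\frac{1}{61 + 37} \left(-76 + 37\right)}\right) = 41990 + \left(21640 \left(- \frac{1}{5197}\right) + \frac{-7 + 1936 + \frac{176}{3}}{\frac{1}{98} \left(-39\right)}\right) = 41990 + \left(- \frac{21640}{5197} + \frac{5963}{3 \cdot \frac{1}{98} \left(-39\right)}\right) = 41990 + \left(- \frac{21640}{5197} + \frac{5963}{3 \left(- \frac{39}{98}\right)}\right) = 41990 + \left(- \frac{21640}{5197} + \frac{5963}{3} \left(- \frac{98}{39}\right)\right) = 41990 - \frac{3039523558}{608049} = \frac{22492453952}{608049}$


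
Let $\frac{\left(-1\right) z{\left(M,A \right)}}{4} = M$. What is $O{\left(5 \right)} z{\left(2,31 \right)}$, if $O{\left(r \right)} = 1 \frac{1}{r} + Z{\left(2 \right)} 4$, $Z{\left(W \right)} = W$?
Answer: $- \frac{328}{5} \approx -65.6$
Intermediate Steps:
$z{\left(M,A \right)} = - 4 M$
$O{\left(r \right)} = 8 + \frac{1}{r}$ ($O{\left(r \right)} = 1 \frac{1}{r} + 2 \cdot 4 = \frac{1}{r} + 8 = 8 + \frac{1}{r}$)
$O{\left(5 \right)} z{\left(2,31 \right)} = \left(8 + \frac{1}{5}\right) \left(\left(-4\right) 2\right) = \left(8 + \frac{1}{5}\right) \left(-8\right) = \frac{41}{5} \left(-8\right) = - \frac{328}{5}$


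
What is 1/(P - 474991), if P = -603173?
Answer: -1/1078164 ≈ -9.2750e-7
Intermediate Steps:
1/(P - 474991) = 1/(-603173 - 474991) = 1/(-1078164) = -1/1078164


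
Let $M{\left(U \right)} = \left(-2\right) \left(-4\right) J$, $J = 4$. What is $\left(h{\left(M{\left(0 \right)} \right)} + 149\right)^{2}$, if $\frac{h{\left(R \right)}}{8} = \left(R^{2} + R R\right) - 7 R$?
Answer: $217297081$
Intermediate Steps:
$M{\left(U \right)} = 32$ ($M{\left(U \right)} = \left(-2\right) \left(-4\right) 4 = 8 \cdot 4 = 32$)
$h{\left(R \right)} = - 56 R + 16 R^{2}$ ($h{\left(R \right)} = 8 \left(\left(R^{2} + R R\right) - 7 R\right) = 8 \left(\left(R^{2} + R^{2}\right) - 7 R\right) = 8 \left(2 R^{2} - 7 R\right) = 8 \left(- 7 R + 2 R^{2}\right) = - 56 R + 16 R^{2}$)
$\left(h{\left(M{\left(0 \right)} \right)} + 149\right)^{2} = \left(8 \cdot 32 \left(-7 + 2 \cdot 32\right) + 149\right)^{2} = \left(8 \cdot 32 \left(-7 + 64\right) + 149\right)^{2} = \left(8 \cdot 32 \cdot 57 + 149\right)^{2} = \left(14592 + 149\right)^{2} = 14741^{2} = 217297081$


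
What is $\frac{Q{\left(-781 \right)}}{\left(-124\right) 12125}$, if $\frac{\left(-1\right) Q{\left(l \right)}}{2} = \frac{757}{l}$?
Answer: $- \frac{757}{587116750} \approx -1.2894 \cdot 10^{-6}$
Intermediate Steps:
$Q{\left(l \right)} = - \frac{1514}{l}$ ($Q{\left(l \right)} = - 2 \frac{757}{l} = - \frac{1514}{l}$)
$\frac{Q{\left(-781 \right)}}{\left(-124\right) 12125} = \frac{\left(-1514\right) \frac{1}{-781}}{\left(-124\right) 12125} = \frac{\left(-1514\right) \left(- \frac{1}{781}\right)}{-1503500} = \frac{1514}{781} \left(- \frac{1}{1503500}\right) = - \frac{757}{587116750}$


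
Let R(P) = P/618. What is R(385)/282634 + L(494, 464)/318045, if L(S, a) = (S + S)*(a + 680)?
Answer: 153397249147/43164121420 ≈ 3.5538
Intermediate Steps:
R(P) = P/618 (R(P) = P*(1/618) = P/618)
L(S, a) = 2*S*(680 + a) (L(S, a) = (2*S)*(680 + a) = 2*S*(680 + a))
R(385)/282634 + L(494, 464)/318045 = ((1/618)*385)/282634 + (2*494*(680 + 464))/318045 = (385/618)*(1/282634) + (2*494*1144)*(1/318045) = 35/15878892 + 1130272*(1/318045) = 35/15878892 + 86944/24465 = 153397249147/43164121420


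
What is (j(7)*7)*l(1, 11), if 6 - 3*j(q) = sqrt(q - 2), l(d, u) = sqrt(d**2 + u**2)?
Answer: 7*sqrt(122)*(6 - sqrt(5))/3 ≈ 97.006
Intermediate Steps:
j(q) = 2 - sqrt(-2 + q)/3 (j(q) = 2 - sqrt(q - 2)/3 = 2 - sqrt(-2 + q)/3)
(j(7)*7)*l(1, 11) = ((2 - sqrt(-2 + 7)/3)*7)*sqrt(1**2 + 11**2) = ((2 - sqrt(5)/3)*7)*sqrt(1 + 121) = (14 - 7*sqrt(5)/3)*sqrt(122) = sqrt(122)*(14 - 7*sqrt(5)/3)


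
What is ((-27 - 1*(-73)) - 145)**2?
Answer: 9801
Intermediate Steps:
((-27 - 1*(-73)) - 145)**2 = ((-27 + 73) - 145)**2 = (46 - 145)**2 = (-99)**2 = 9801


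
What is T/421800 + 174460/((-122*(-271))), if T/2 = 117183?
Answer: 111114531/19051300 ≈ 5.8324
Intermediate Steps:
T = 234366 (T = 2*117183 = 234366)
T/421800 + 174460/((-122*(-271))) = 234366/421800 + 174460/((-122*(-271))) = 234366*(1/421800) + 174460/33062 = 39061/70300 + 174460*(1/33062) = 39061/70300 + 1430/271 = 111114531/19051300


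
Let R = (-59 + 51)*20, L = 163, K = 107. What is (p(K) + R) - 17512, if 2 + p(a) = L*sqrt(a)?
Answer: -17674 + 163*sqrt(107) ≈ -15988.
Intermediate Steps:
R = -160 (R = -8*20 = -160)
p(a) = -2 + 163*sqrt(a)
(p(K) + R) - 17512 = ((-2 + 163*sqrt(107)) - 160) - 17512 = (-162 + 163*sqrt(107)) - 17512 = -17674 + 163*sqrt(107)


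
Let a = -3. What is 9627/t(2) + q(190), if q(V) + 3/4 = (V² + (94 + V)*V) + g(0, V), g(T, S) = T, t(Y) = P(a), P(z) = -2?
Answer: 340983/4 ≈ 85246.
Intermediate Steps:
t(Y) = -2
q(V) = -¾ + V² + V*(94 + V) (q(V) = -¾ + ((V² + (94 + V)*V) + 0) = -¾ + ((V² + V*(94 + V)) + 0) = -¾ + (V² + V*(94 + V)) = -¾ + V² + V*(94 + V))
9627/t(2) + q(190) = 9627/(-2) + (-¾ + 2*190² + 94*190) = 9627*(-½) + (-¾ + 2*36100 + 17860) = -9627/2 + (-¾ + 72200 + 17860) = -9627/2 + 360237/4 = 340983/4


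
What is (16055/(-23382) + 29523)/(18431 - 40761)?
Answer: -690290731/522120060 ≈ -1.3221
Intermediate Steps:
(16055/(-23382) + 29523)/(18431 - 40761) = (16055*(-1/23382) + 29523)/(-22330) = (-16055/23382 + 29523)*(-1/22330) = (690290731/23382)*(-1/22330) = -690290731/522120060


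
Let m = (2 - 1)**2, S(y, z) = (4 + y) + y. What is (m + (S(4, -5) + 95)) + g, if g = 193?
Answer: 301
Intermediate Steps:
S(y, z) = 4 + 2*y
m = 1 (m = 1**2 = 1)
(m + (S(4, -5) + 95)) + g = (1 + ((4 + 2*4) + 95)) + 193 = (1 + ((4 + 8) + 95)) + 193 = (1 + (12 + 95)) + 193 = (1 + 107) + 193 = 108 + 193 = 301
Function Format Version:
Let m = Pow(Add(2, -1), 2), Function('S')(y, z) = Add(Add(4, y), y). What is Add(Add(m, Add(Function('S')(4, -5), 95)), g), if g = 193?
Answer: 301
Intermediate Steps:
Function('S')(y, z) = Add(4, Mul(2, y))
m = 1 (m = Pow(1, 2) = 1)
Add(Add(m, Add(Function('S')(4, -5), 95)), g) = Add(Add(1, Add(Add(4, Mul(2, 4)), 95)), 193) = Add(Add(1, Add(Add(4, 8), 95)), 193) = Add(Add(1, Add(12, 95)), 193) = Add(Add(1, 107), 193) = Add(108, 193) = 301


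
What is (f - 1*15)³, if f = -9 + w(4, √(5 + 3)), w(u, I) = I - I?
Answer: -13824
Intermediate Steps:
w(u, I) = 0
f = -9 (f = -9 + 0 = -9)
(f - 1*15)³ = (-9 - 1*15)³ = (-9 - 15)³ = (-24)³ = -13824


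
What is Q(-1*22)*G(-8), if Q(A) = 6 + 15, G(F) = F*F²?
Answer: -10752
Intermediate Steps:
G(F) = F³
Q(A) = 21
Q(-1*22)*G(-8) = 21*(-8)³ = 21*(-512) = -10752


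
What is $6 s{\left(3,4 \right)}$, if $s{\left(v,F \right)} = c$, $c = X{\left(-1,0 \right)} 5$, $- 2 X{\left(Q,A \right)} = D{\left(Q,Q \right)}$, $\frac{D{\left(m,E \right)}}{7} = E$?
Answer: $105$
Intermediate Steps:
$D{\left(m,E \right)} = 7 E$
$X{\left(Q,A \right)} = - \frac{7 Q}{2}$
$c = \frac{35}{2}$ ($c = \left(- \frac{7}{2}\right) \left(-1\right) 5 = \frac{7}{2} \cdot 5 = \frac{35}{2} \approx 17.5$)
$s{\left(v,F \right)} = \frac{35}{2}$
$6 s{\left(3,4 \right)} = 6 \cdot \frac{35}{2} = 105$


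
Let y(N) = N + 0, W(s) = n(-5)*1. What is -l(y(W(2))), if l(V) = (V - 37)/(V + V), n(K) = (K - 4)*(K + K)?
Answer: -53/180 ≈ -0.29444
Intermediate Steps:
n(K) = 2*K*(-4 + K) (n(K) = (-4 + K)*(2*K) = 2*K*(-4 + K))
W(s) = 90 (W(s) = (2*(-5)*(-4 - 5))*1 = (2*(-5)*(-9))*1 = 90*1 = 90)
y(N) = N
l(V) = (-37 + V)/(2*V) (l(V) = (-37 + V)/((2*V)) = (-37 + V)*(1/(2*V)) = (-37 + V)/(2*V))
-l(y(W(2))) = -(-37 + 90)/(2*90) = -53/(2*90) = -1*53/180 = -53/180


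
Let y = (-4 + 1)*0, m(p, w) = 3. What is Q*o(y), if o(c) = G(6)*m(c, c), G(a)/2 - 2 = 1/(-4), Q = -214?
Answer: -2247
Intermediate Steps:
G(a) = 7/2 (G(a) = 4 + 2*(1/(-4)) = 4 + 2*(1*(-¼)) = 4 + 2*(-¼) = 4 - ½ = 7/2)
y = 0 (y = -3*0 = 0)
o(c) = 21/2 (o(c) = (7/2)*3 = 21/2)
Q*o(y) = -214*21/2 = -2247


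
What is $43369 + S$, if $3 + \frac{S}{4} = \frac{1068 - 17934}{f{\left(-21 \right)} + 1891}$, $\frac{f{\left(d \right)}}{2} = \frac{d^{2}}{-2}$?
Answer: $\frac{31400093}{725} \approx 43311.0$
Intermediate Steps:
$f{\left(d \right)} = - d^{2}$ ($f{\left(d \right)} = 2 \frac{d^{2}}{-2} = 2 d^{2} \left(- \frac{1}{2}\right) = 2 \left(- \frac{d^{2}}{2}\right) = - d^{2}$)
$S = - \frac{42432}{725}$ ($S = -12 + 4 \frac{1068 - 17934}{- \left(-21\right)^{2} + 1891} = -12 + 4 \left(- \frac{16866}{\left(-1\right) 441 + 1891}\right) = -12 + 4 \left(- \frac{16866}{-441 + 1891}\right) = -12 + 4 \left(- \frac{16866}{1450}\right) = -12 + 4 \left(\left(-16866\right) \frac{1}{1450}\right) = -12 + 4 \left(- \frac{8433}{725}\right) = -12 - \frac{33732}{725} = - \frac{42432}{725} \approx -58.527$)
$43369 + S = 43369 - \frac{42432}{725} = \frac{31400093}{725}$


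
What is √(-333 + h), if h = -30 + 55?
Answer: 2*I*√77 ≈ 17.55*I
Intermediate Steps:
h = 25
√(-333 + h) = √(-333 + 25) = √(-308) = 2*I*√77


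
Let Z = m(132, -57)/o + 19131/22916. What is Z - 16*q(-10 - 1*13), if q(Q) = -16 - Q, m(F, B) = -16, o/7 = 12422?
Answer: -110756145225/996318932 ≈ -111.17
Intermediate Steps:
o = 86954 (o = 7*12422 = 86954)
Z = 831575159/996318932 (Z = -16/86954 + 19131/22916 = -16*1/86954 + 19131*(1/22916) = -8/43477 + 19131/22916 = 831575159/996318932 ≈ 0.83465)
Z - 16*q(-10 - 1*13) = 831575159/996318932 - 16*(-16 - (-10 - 1*13)) = 831575159/996318932 - 16*(-16 - (-10 - 13)) = 831575159/996318932 - 16*(-16 - 1*(-23)) = 831575159/996318932 - 16*(-16 + 23) = 831575159/996318932 - 16*7 = 831575159/996318932 - 1*112 = 831575159/996318932 - 112 = -110756145225/996318932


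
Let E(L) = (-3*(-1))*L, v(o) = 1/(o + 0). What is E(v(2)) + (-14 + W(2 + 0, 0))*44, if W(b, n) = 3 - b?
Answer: -1141/2 ≈ -570.50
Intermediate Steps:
v(o) = 1/o
E(L) = 3*L
E(v(2)) + (-14 + W(2 + 0, 0))*44 = 3/2 + (-14 + (3 - (2 + 0)))*44 = 3*(1/2) + (-14 + (3 - 1*2))*44 = 3/2 + (-14 + (3 - 2))*44 = 3/2 + (-14 + 1)*44 = 3/2 - 13*44 = 3/2 - 572 = -1141/2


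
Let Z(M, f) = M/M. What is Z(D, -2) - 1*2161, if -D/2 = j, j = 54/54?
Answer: -2160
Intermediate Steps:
j = 1 (j = 54*(1/54) = 1)
D = -2 (D = -2*1 = -2)
Z(M, f) = 1
Z(D, -2) - 1*2161 = 1 - 1*2161 = 1 - 2161 = -2160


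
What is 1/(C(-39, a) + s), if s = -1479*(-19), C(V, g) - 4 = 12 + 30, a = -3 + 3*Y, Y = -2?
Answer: 1/28147 ≈ 3.5528e-5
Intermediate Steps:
a = -9 (a = -3 + 3*(-2) = -3 - 6 = -9)
C(V, g) = 46 (C(V, g) = 4 + (12 + 30) = 4 + 42 = 46)
s = 28101
1/(C(-39, a) + s) = 1/(46 + 28101) = 1/28147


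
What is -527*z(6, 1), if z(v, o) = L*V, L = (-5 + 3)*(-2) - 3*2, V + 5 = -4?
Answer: -9486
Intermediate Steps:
V = -9 (V = -5 - 4 = -9)
L = -2 (L = -2*(-2) - 6 = 4 - 6 = -2)
z(v, o) = 18 (z(v, o) = -2*(-9) = 18)
-527*z(6, 1) = -527*18 = -9486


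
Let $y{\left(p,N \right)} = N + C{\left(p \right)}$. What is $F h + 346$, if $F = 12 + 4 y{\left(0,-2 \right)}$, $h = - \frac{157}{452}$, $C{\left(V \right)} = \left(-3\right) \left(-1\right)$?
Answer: $\frac{38470}{113} \approx 340.44$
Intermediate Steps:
$C{\left(V \right)} = 3$
$y{\left(p,N \right)} = 3 + N$ ($y{\left(p,N \right)} = N + 3 = 3 + N$)
$h = - \frac{157}{452}$ ($h = \left(-157\right) \frac{1}{452} = - \frac{157}{452} \approx -0.34735$)
$F = 16$ ($F = 12 + 4 \left(3 - 2\right) = 12 + 4 \cdot 1 = 12 + 4 = 16$)
$F h + 346 = 16 \left(- \frac{157}{452}\right) + 346 = - \frac{628}{113} + 346 = \frac{38470}{113}$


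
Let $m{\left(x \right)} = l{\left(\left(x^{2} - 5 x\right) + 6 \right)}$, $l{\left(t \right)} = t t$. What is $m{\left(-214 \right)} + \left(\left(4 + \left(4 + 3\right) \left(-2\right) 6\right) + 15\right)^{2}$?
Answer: $2196988609$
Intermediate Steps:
$l{\left(t \right)} = t^{2}$
$m{\left(x \right)} = \left(6 + x^{2} - 5 x\right)^{2}$ ($m{\left(x \right)} = \left(\left(x^{2} - 5 x\right) + 6\right)^{2} = \left(6 + x^{2} - 5 x\right)^{2}$)
$m{\left(-214 \right)} + \left(\left(4 + \left(4 + 3\right) \left(-2\right) 6\right) + 15\right)^{2} = \left(6 + \left(-214\right)^{2} - -1070\right)^{2} + \left(\left(4 + \left(4 + 3\right) \left(-2\right) 6\right) + 15\right)^{2} = \left(6 + 45796 + 1070\right)^{2} + \left(\left(4 + 7 \left(-2\right) 6\right) + 15\right)^{2} = 46872^{2} + \left(\left(4 - 84\right) + 15\right)^{2} = 2196984384 + \left(\left(4 - 84\right) + 15\right)^{2} = 2196984384 + \left(-80 + 15\right)^{2} = 2196984384 + \left(-65\right)^{2} = 2196984384 + 4225 = 2196988609$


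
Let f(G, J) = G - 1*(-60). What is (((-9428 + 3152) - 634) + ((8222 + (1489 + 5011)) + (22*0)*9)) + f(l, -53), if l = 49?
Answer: 7921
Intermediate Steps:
f(G, J) = 60 + G (f(G, J) = G + 60 = 60 + G)
(((-9428 + 3152) - 634) + ((8222 + (1489 + 5011)) + (22*0)*9)) + f(l, -53) = (((-9428 + 3152) - 634) + ((8222 + (1489 + 5011)) + (22*0)*9)) + (60 + 49) = ((-6276 - 634) + ((8222 + 6500) + 0*9)) + 109 = (-6910 + (14722 + 0)) + 109 = (-6910 + 14722) + 109 = 7812 + 109 = 7921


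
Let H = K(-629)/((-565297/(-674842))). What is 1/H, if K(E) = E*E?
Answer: 565297/266995163722 ≈ 2.1173e-6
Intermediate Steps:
K(E) = E**2
H = 266995163722/565297 (H = (-629)**2/((-565297/(-674842))) = 395641/((-565297*(-1/674842))) = 395641/(565297/674842) = 395641*(674842/565297) = 266995163722/565297 ≈ 4.7231e+5)
1/H = 1/(266995163722/565297) = 565297/266995163722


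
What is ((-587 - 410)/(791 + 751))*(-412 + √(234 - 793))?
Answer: 205382/771 - 997*I*√559/1542 ≈ 266.38 - 15.287*I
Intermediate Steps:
((-587 - 410)/(791 + 751))*(-412 + √(234 - 793)) = (-997/1542)*(-412 + √(-559)) = (-997*1/1542)*(-412 + I*√559) = -997*(-412 + I*√559)/1542 = 205382/771 - 997*I*√559/1542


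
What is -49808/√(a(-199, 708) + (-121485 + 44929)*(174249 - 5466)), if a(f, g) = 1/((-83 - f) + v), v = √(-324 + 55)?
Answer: -49808/√(-(1498876756367 + 12921351348*I*√269)/(116 + I*√269)) ≈ -2.0263e-14 - 0.43817*I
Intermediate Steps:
v = I*√269 (v = √(-269) = I*√269 ≈ 16.401*I)
a(f, g) = 1/(-83 - f + I*√269) (a(f, g) = 1/((-83 - f) + I*√269) = 1/(-83 - f + I*√269))
-49808/√(a(-199, 708) + (-121485 + 44929)*(174249 - 5466)) = -49808/√(-1/(83 - 199 - I*√269) + (-121485 + 44929)*(174249 - 5466)) = -49808/√(-1/(-116 - I*√269) - 76556*168783) = -49808/√(-1/(-116 - I*√269) - 12921351348) = -49808/√(-12921351348 - 1/(-116 - I*√269))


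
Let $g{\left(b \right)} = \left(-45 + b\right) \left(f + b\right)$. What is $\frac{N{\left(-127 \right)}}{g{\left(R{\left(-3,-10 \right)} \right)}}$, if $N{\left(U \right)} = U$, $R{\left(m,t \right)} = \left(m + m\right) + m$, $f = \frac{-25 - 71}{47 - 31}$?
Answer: $- \frac{127}{810} \approx -0.15679$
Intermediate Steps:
$f = -6$ ($f = - \frac{96}{16} = \left(-96\right) \frac{1}{16} = -6$)
$R{\left(m,t \right)} = 3 m$ ($R{\left(m,t \right)} = 2 m + m = 3 m$)
$g{\left(b \right)} = \left(-45 + b\right) \left(-6 + b\right)$
$\frac{N{\left(-127 \right)}}{g{\left(R{\left(-3,-10 \right)} \right)}} = - \frac{127}{270 + \left(3 \left(-3\right)\right)^{2} - 51 \cdot 3 \left(-3\right)} = - \frac{127}{270 + \left(-9\right)^{2} - -459} = - \frac{127}{270 + 81 + 459} = - \frac{127}{810}$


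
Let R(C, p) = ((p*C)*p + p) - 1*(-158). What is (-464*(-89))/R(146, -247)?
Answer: 41296/8907225 ≈ 0.0046362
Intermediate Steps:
R(C, p) = 158 + p + C*p² (R(C, p) = ((C*p)*p + p) + 158 = (C*p² + p) + 158 = (p + C*p²) + 158 = 158 + p + C*p²)
(-464*(-89))/R(146, -247) = (-464*(-89))/(158 - 247 + 146*(-247)²) = 41296/(158 - 247 + 146*61009) = 41296/(158 - 247 + 8907314) = 41296/8907225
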